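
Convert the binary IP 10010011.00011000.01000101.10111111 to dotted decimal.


10010011 = 147
00011000 = 24
01000101 = 69
10111111 = 191
IP: 147.24.69.191


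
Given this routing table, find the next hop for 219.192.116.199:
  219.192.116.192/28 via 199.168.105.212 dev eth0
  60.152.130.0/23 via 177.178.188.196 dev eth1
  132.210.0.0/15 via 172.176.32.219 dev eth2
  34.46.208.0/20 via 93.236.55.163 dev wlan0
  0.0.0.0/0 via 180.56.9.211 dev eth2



Longest prefix match for 219.192.116.199:
  /28 219.192.116.192: MATCH
  /23 60.152.130.0: no
  /15 132.210.0.0: no
  /20 34.46.208.0: no
  /0 0.0.0.0: MATCH
Selected: next-hop 199.168.105.212 via eth0 (matched /28)


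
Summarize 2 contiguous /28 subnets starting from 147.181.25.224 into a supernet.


Original prefix: /28
Number of subnets: 2 = 2^1
New prefix = 28 - 1 = 27
Supernet: 147.181.25.224/27


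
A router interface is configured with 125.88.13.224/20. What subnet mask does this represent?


/20 means 20 network bits, 12 host bits
Binary: 11111111111111111111000000000000
Mask: 255.255.240.0


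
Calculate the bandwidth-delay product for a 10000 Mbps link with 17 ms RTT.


BDP = bandwidth * RTT
= 10000 Mbps * 17 ms
= 10000 * 1e6 * 17 / 1000 bits
= 170000000 bits
= 21250000 bytes
= 20751.9531 KB
BDP = 170000000 bits (21250000 bytes)


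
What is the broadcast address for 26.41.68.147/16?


Network: 26.41.0.0/16
Host bits = 16
Set all host bits to 1:
Broadcast: 26.41.255.255


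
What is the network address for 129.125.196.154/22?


IP:   10000001.01111101.11000100.10011010
Mask: 11111111.11111111.11111100.00000000
AND operation:
Net:  10000001.01111101.11000100.00000000
Network: 129.125.196.0/22


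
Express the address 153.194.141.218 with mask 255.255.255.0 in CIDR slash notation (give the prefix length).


Binary: 11111111.11111111.11111111.00000000
Count leading 1s
Prefix: /24


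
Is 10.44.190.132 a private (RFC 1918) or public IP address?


RFC 1918 private ranges:
  10.0.0.0/8 (10.0.0.0 - 10.255.255.255)
  172.16.0.0/12 (172.16.0.0 - 172.31.255.255)
  192.168.0.0/16 (192.168.0.0 - 192.168.255.255)
Private (in 10.0.0.0/8)


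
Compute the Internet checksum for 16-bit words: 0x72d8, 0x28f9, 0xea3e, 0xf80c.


Sum all words (with carry folding):
+ 0x72d8 = 0x72d8
+ 0x28f9 = 0x9bd1
+ 0xea3e = 0x8610
+ 0xf80c = 0x7e1d
One's complement: ~0x7e1d
Checksum = 0x81e2


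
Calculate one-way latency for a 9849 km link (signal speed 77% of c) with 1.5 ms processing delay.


Speed = 0.77 * 3e5 km/s = 231000 km/s
Propagation delay = 9849 / 231000 = 0.0426 s = 42.6364 ms
Processing delay = 1.5 ms
Total one-way latency = 44.1364 ms


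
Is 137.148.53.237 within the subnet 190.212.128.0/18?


Subnet network: 190.212.128.0
Test IP AND mask: 137.148.0.0
No, 137.148.53.237 is not in 190.212.128.0/18


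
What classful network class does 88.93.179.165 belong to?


First octet: 88
Binary: 01011000
0xxxxxxx -> Class A (1-126)
Class A, default mask 255.0.0.0 (/8)


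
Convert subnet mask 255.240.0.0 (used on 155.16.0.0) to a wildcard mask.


Subnet mask: 255.240.0.0
Wildcard = 255.255.255.255 - subnet mask
255 - 255 = 0
255 - 240 = 15
255 - 0 = 255
255 - 0 = 255
Wildcard: 0.15.255.255


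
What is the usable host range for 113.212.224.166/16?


Network: 113.212.0.0
Broadcast: 113.212.255.255
First usable = network + 1
Last usable = broadcast - 1
Range: 113.212.0.1 to 113.212.255.254


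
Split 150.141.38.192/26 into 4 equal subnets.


New prefix = 26 + 2 = 28
Each subnet has 16 addresses
  150.141.38.192/28
  150.141.38.208/28
  150.141.38.224/28
  150.141.38.240/28
Subnets: 150.141.38.192/28, 150.141.38.208/28, 150.141.38.224/28, 150.141.38.240/28


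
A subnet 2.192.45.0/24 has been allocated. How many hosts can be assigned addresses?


Host bits = 32 - 24 = 8
Total addresses = 2^8 = 256
Usable = total - 2 (network and broadcast)
Usable hosts: 254


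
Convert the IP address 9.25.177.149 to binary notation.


9 = 00001001
25 = 00011001
177 = 10110001
149 = 10010101
Binary: 00001001.00011001.10110001.10010101


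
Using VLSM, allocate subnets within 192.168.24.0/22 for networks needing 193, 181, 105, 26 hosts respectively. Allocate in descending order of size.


193 hosts -> /24 (254 usable): 192.168.24.0/24
181 hosts -> /24 (254 usable): 192.168.25.0/24
105 hosts -> /25 (126 usable): 192.168.26.0/25
26 hosts -> /27 (30 usable): 192.168.26.128/27
Allocation: 192.168.24.0/24 (193 hosts, 254 usable); 192.168.25.0/24 (181 hosts, 254 usable); 192.168.26.0/25 (105 hosts, 126 usable); 192.168.26.128/27 (26 hosts, 30 usable)


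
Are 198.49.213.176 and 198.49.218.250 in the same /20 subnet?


Mask: 255.255.240.0
198.49.213.176 AND mask = 198.49.208.0
198.49.218.250 AND mask = 198.49.208.0
Yes, same subnet (198.49.208.0)


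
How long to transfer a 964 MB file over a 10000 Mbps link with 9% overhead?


Effective throughput = 10000 * (1 - 9/100) = 9100 Mbps
File size in Mb = 964 * 8 = 7712 Mb
Time = 7712 / 9100
Time = 0.8475 seconds


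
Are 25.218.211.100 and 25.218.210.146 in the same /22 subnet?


Mask: 255.255.252.0
25.218.211.100 AND mask = 25.218.208.0
25.218.210.146 AND mask = 25.218.208.0
Yes, same subnet (25.218.208.0)


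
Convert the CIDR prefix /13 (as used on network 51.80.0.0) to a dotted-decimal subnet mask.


/13 means 13 network bits, 19 host bits
Binary: 11111111111110000000000000000000
Mask: 255.248.0.0


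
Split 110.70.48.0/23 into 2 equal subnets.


New prefix = 23 + 1 = 24
Each subnet has 256 addresses
  110.70.48.0/24
  110.70.49.0/24
Subnets: 110.70.48.0/24, 110.70.49.0/24


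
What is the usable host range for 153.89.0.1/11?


Network: 153.64.0.0
Broadcast: 153.95.255.255
First usable = network + 1
Last usable = broadcast - 1
Range: 153.64.0.1 to 153.95.255.254


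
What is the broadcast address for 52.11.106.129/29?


Network: 52.11.106.128/29
Host bits = 3
Set all host bits to 1:
Broadcast: 52.11.106.135


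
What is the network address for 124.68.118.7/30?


IP:   01111100.01000100.01110110.00000111
Mask: 11111111.11111111.11111111.11111100
AND operation:
Net:  01111100.01000100.01110110.00000100
Network: 124.68.118.4/30


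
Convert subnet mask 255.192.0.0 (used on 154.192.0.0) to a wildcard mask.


Subnet mask: 255.192.0.0
Wildcard = 255.255.255.255 - subnet mask
255 - 255 = 0
255 - 192 = 63
255 - 0 = 255
255 - 0 = 255
Wildcard: 0.63.255.255


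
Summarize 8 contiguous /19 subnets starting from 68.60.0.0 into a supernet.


Original prefix: /19
Number of subnets: 8 = 2^3
New prefix = 19 - 3 = 16
Supernet: 68.60.0.0/16


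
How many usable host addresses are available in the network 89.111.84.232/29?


Host bits = 32 - 29 = 3
Total addresses = 2^3 = 8
Usable = total - 2 (network and broadcast)
Usable hosts: 6


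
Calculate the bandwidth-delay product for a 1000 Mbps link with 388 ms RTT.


BDP = bandwidth * RTT
= 1000 Mbps * 388 ms
= 1000 * 1e6 * 388 / 1000 bits
= 388000000 bits
= 48500000 bytes
= 47363.2812 KB
BDP = 388000000 bits (48500000 bytes)


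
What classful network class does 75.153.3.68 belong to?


First octet: 75
Binary: 01001011
0xxxxxxx -> Class A (1-126)
Class A, default mask 255.0.0.0 (/8)


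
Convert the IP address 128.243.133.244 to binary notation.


128 = 10000000
243 = 11110011
133 = 10000101
244 = 11110100
Binary: 10000000.11110011.10000101.11110100


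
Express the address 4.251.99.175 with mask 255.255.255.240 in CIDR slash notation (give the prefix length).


Binary: 11111111.11111111.11111111.11110000
Count leading 1s
Prefix: /28


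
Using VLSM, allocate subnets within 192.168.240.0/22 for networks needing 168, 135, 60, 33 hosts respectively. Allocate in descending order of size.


168 hosts -> /24 (254 usable): 192.168.240.0/24
135 hosts -> /24 (254 usable): 192.168.241.0/24
60 hosts -> /26 (62 usable): 192.168.242.0/26
33 hosts -> /26 (62 usable): 192.168.242.64/26
Allocation: 192.168.240.0/24 (168 hosts, 254 usable); 192.168.241.0/24 (135 hosts, 254 usable); 192.168.242.0/26 (60 hosts, 62 usable); 192.168.242.64/26 (33 hosts, 62 usable)


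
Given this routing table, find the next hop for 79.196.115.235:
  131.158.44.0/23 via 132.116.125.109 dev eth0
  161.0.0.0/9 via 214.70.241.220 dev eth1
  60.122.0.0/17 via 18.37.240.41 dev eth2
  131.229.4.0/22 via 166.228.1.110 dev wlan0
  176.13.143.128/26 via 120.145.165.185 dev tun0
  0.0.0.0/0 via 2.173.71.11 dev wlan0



Longest prefix match for 79.196.115.235:
  /23 131.158.44.0: no
  /9 161.0.0.0: no
  /17 60.122.0.0: no
  /22 131.229.4.0: no
  /26 176.13.143.128: no
  /0 0.0.0.0: MATCH
Selected: next-hop 2.173.71.11 via wlan0 (matched /0)


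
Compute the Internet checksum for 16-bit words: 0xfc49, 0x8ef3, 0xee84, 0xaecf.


Sum all words (with carry folding):
+ 0xfc49 = 0xfc49
+ 0x8ef3 = 0x8b3d
+ 0xee84 = 0x79c2
+ 0xaecf = 0x2892
One's complement: ~0x2892
Checksum = 0xd76d


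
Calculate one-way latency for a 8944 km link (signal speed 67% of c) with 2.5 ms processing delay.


Speed = 0.67 * 3e5 km/s = 201000 km/s
Propagation delay = 8944 / 201000 = 0.0445 s = 44.4975 ms
Processing delay = 2.5 ms
Total one-way latency = 46.9975 ms


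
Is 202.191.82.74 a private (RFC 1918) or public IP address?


RFC 1918 private ranges:
  10.0.0.0/8 (10.0.0.0 - 10.255.255.255)
  172.16.0.0/12 (172.16.0.0 - 172.31.255.255)
  192.168.0.0/16 (192.168.0.0 - 192.168.255.255)
Public (not in any RFC 1918 range)


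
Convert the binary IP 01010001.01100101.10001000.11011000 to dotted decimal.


01010001 = 81
01100101 = 101
10001000 = 136
11011000 = 216
IP: 81.101.136.216


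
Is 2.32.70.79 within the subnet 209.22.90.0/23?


Subnet network: 209.22.90.0
Test IP AND mask: 2.32.70.0
No, 2.32.70.79 is not in 209.22.90.0/23


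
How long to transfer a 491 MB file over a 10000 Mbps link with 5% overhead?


Effective throughput = 10000 * (1 - 5/100) = 9500 Mbps
File size in Mb = 491 * 8 = 3928 Mb
Time = 3928 / 9500
Time = 0.4135 seconds


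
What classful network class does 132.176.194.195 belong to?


First octet: 132
Binary: 10000100
10xxxxxx -> Class B (128-191)
Class B, default mask 255.255.0.0 (/16)


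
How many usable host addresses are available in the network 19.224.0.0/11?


Host bits = 32 - 11 = 21
Total addresses = 2^21 = 2097152
Usable = total - 2 (network and broadcast)
Usable hosts: 2097150


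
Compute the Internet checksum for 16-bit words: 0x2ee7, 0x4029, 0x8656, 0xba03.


Sum all words (with carry folding):
+ 0x2ee7 = 0x2ee7
+ 0x4029 = 0x6f10
+ 0x8656 = 0xf566
+ 0xba03 = 0xaf6a
One's complement: ~0xaf6a
Checksum = 0x5095


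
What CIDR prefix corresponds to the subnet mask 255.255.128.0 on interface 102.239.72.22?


Binary: 11111111.11111111.10000000.00000000
Count leading 1s
Prefix: /17


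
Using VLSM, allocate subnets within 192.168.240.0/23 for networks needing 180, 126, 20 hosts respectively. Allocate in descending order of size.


180 hosts -> /24 (254 usable): 192.168.240.0/24
126 hosts -> /25 (126 usable): 192.168.241.0/25
20 hosts -> /27 (30 usable): 192.168.241.128/27
Allocation: 192.168.240.0/24 (180 hosts, 254 usable); 192.168.241.0/25 (126 hosts, 126 usable); 192.168.241.128/27 (20 hosts, 30 usable)


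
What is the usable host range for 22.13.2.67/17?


Network: 22.13.0.0
Broadcast: 22.13.127.255
First usable = network + 1
Last usable = broadcast - 1
Range: 22.13.0.1 to 22.13.127.254


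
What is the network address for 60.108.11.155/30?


IP:   00111100.01101100.00001011.10011011
Mask: 11111111.11111111.11111111.11111100
AND operation:
Net:  00111100.01101100.00001011.10011000
Network: 60.108.11.152/30


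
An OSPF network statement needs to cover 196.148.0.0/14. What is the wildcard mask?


Subnet mask: 255.252.0.0
Wildcard = 255.255.255.255 - subnet mask
255 - 255 = 0
255 - 252 = 3
255 - 0 = 255
255 - 0 = 255
Wildcard: 0.3.255.255


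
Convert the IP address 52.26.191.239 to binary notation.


52 = 00110100
26 = 00011010
191 = 10111111
239 = 11101111
Binary: 00110100.00011010.10111111.11101111


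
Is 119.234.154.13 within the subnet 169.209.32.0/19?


Subnet network: 169.209.32.0
Test IP AND mask: 119.234.128.0
No, 119.234.154.13 is not in 169.209.32.0/19


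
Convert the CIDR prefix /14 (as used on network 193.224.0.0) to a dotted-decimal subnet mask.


/14 means 14 network bits, 18 host bits
Binary: 11111111111111000000000000000000
Mask: 255.252.0.0


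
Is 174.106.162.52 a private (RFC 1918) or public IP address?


RFC 1918 private ranges:
  10.0.0.0/8 (10.0.0.0 - 10.255.255.255)
  172.16.0.0/12 (172.16.0.0 - 172.31.255.255)
  192.168.0.0/16 (192.168.0.0 - 192.168.255.255)
Public (not in any RFC 1918 range)


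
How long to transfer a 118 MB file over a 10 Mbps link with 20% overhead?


Effective throughput = 10 * (1 - 20/100) = 8 Mbps
File size in Mb = 118 * 8 = 944 Mb
Time = 944 / 8
Time = 118 seconds


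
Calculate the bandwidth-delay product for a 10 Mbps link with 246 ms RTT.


BDP = bandwidth * RTT
= 10 Mbps * 246 ms
= 10 * 1e6 * 246 / 1000 bits
= 2460000 bits
= 307500 bytes
= 300.293 KB
BDP = 2460000 bits (307500 bytes)


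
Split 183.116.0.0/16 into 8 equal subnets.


New prefix = 16 + 3 = 19
Each subnet has 8192 addresses
  183.116.0.0/19
  183.116.32.0/19
  183.116.64.0/19
  183.116.96.0/19
  183.116.128.0/19
  183.116.160.0/19
  183.116.192.0/19
  183.116.224.0/19
Subnets: 183.116.0.0/19, 183.116.32.0/19, 183.116.64.0/19, 183.116.96.0/19, 183.116.128.0/19, 183.116.160.0/19, 183.116.192.0/19, 183.116.224.0/19


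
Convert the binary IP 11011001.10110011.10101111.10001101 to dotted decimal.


11011001 = 217
10110011 = 179
10101111 = 175
10001101 = 141
IP: 217.179.175.141


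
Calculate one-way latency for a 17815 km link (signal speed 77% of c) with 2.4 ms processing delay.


Speed = 0.77 * 3e5 km/s = 231000 km/s
Propagation delay = 17815 / 231000 = 0.0771 s = 77.1212 ms
Processing delay = 2.4 ms
Total one-way latency = 79.5212 ms


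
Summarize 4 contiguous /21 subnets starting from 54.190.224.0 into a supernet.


Original prefix: /21
Number of subnets: 4 = 2^2
New prefix = 21 - 2 = 19
Supernet: 54.190.224.0/19


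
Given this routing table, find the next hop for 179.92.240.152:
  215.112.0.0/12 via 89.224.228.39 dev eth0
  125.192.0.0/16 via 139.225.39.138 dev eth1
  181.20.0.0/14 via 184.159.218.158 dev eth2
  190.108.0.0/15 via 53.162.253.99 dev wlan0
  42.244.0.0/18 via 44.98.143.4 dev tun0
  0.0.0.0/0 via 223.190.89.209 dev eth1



Longest prefix match for 179.92.240.152:
  /12 215.112.0.0: no
  /16 125.192.0.0: no
  /14 181.20.0.0: no
  /15 190.108.0.0: no
  /18 42.244.0.0: no
  /0 0.0.0.0: MATCH
Selected: next-hop 223.190.89.209 via eth1 (matched /0)


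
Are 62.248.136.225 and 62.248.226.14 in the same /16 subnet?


Mask: 255.255.0.0
62.248.136.225 AND mask = 62.248.0.0
62.248.226.14 AND mask = 62.248.0.0
Yes, same subnet (62.248.0.0)


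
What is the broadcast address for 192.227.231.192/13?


Network: 192.224.0.0/13
Host bits = 19
Set all host bits to 1:
Broadcast: 192.231.255.255


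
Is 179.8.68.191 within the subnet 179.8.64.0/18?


Subnet network: 179.8.64.0
Test IP AND mask: 179.8.64.0
Yes, 179.8.68.191 is in 179.8.64.0/18


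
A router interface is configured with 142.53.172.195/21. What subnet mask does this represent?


/21 means 21 network bits, 11 host bits
Binary: 11111111111111111111100000000000
Mask: 255.255.248.0


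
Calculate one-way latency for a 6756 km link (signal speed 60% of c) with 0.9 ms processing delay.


Speed = 0.6 * 3e5 km/s = 180000 km/s
Propagation delay = 6756 / 180000 = 0.0375 s = 37.5333 ms
Processing delay = 0.9 ms
Total one-way latency = 38.4333 ms


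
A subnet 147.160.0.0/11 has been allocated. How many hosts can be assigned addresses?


Host bits = 32 - 11 = 21
Total addresses = 2^21 = 2097152
Usable = total - 2 (network and broadcast)
Usable hosts: 2097150


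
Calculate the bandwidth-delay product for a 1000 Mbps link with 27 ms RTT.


BDP = bandwidth * RTT
= 1000 Mbps * 27 ms
= 1000 * 1e6 * 27 / 1000 bits
= 27000000 bits
= 3375000 bytes
= 3295.8984 KB
BDP = 27000000 bits (3375000 bytes)


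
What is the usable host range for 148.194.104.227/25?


Network: 148.194.104.128
Broadcast: 148.194.104.255
First usable = network + 1
Last usable = broadcast - 1
Range: 148.194.104.129 to 148.194.104.254


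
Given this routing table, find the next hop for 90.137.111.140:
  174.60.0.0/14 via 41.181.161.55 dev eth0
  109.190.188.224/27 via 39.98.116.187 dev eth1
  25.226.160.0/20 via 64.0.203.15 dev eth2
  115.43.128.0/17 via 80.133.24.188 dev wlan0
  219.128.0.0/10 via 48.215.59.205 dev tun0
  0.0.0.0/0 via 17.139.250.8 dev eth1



Longest prefix match for 90.137.111.140:
  /14 174.60.0.0: no
  /27 109.190.188.224: no
  /20 25.226.160.0: no
  /17 115.43.128.0: no
  /10 219.128.0.0: no
  /0 0.0.0.0: MATCH
Selected: next-hop 17.139.250.8 via eth1 (matched /0)


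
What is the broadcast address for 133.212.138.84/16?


Network: 133.212.0.0/16
Host bits = 16
Set all host bits to 1:
Broadcast: 133.212.255.255


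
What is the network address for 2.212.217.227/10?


IP:   00000010.11010100.11011001.11100011
Mask: 11111111.11000000.00000000.00000000
AND operation:
Net:  00000010.11000000.00000000.00000000
Network: 2.192.0.0/10


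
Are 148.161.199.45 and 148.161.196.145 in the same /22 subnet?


Mask: 255.255.252.0
148.161.199.45 AND mask = 148.161.196.0
148.161.196.145 AND mask = 148.161.196.0
Yes, same subnet (148.161.196.0)


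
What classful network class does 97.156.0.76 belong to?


First octet: 97
Binary: 01100001
0xxxxxxx -> Class A (1-126)
Class A, default mask 255.0.0.0 (/8)


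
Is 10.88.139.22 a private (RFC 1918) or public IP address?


RFC 1918 private ranges:
  10.0.0.0/8 (10.0.0.0 - 10.255.255.255)
  172.16.0.0/12 (172.16.0.0 - 172.31.255.255)
  192.168.0.0/16 (192.168.0.0 - 192.168.255.255)
Private (in 10.0.0.0/8)


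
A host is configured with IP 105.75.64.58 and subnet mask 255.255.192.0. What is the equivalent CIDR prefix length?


Binary: 11111111.11111111.11000000.00000000
Count leading 1s
Prefix: /18


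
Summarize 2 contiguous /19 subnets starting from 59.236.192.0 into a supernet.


Original prefix: /19
Number of subnets: 2 = 2^1
New prefix = 19 - 1 = 18
Supernet: 59.236.192.0/18


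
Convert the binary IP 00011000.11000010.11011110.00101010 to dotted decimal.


00011000 = 24
11000010 = 194
11011110 = 222
00101010 = 42
IP: 24.194.222.42


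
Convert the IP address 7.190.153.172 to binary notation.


7 = 00000111
190 = 10111110
153 = 10011001
172 = 10101100
Binary: 00000111.10111110.10011001.10101100


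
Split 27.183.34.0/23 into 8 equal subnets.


New prefix = 23 + 3 = 26
Each subnet has 64 addresses
  27.183.34.0/26
  27.183.34.64/26
  27.183.34.128/26
  27.183.34.192/26
  27.183.35.0/26
  27.183.35.64/26
  27.183.35.128/26
  27.183.35.192/26
Subnets: 27.183.34.0/26, 27.183.34.64/26, 27.183.34.128/26, 27.183.34.192/26, 27.183.35.0/26, 27.183.35.64/26, 27.183.35.128/26, 27.183.35.192/26


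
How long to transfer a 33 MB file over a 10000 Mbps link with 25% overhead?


Effective throughput = 10000 * (1 - 25/100) = 7500 Mbps
File size in Mb = 33 * 8 = 264 Mb
Time = 264 / 7500
Time = 0.0352 seconds


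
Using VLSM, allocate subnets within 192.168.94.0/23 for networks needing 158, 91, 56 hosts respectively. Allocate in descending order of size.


158 hosts -> /24 (254 usable): 192.168.94.0/24
91 hosts -> /25 (126 usable): 192.168.95.0/25
56 hosts -> /26 (62 usable): 192.168.95.128/26
Allocation: 192.168.94.0/24 (158 hosts, 254 usable); 192.168.95.0/25 (91 hosts, 126 usable); 192.168.95.128/26 (56 hosts, 62 usable)


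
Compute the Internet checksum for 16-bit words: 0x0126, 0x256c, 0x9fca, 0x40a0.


Sum all words (with carry folding):
+ 0x0126 = 0x0126
+ 0x256c = 0x2692
+ 0x9fca = 0xc65c
+ 0x40a0 = 0x06fd
One's complement: ~0x06fd
Checksum = 0xf902


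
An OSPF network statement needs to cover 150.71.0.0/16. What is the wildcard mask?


Subnet mask: 255.255.0.0
Wildcard = 255.255.255.255 - subnet mask
255 - 255 = 0
255 - 255 = 0
255 - 0 = 255
255 - 0 = 255
Wildcard: 0.0.255.255


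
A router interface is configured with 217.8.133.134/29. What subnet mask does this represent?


/29 means 29 network bits, 3 host bits
Binary: 11111111111111111111111111111000
Mask: 255.255.255.248


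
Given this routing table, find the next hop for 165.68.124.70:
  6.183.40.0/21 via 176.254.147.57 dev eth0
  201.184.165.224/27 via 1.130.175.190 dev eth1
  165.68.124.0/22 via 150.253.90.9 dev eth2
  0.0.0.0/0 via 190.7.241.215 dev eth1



Longest prefix match for 165.68.124.70:
  /21 6.183.40.0: no
  /27 201.184.165.224: no
  /22 165.68.124.0: MATCH
  /0 0.0.0.0: MATCH
Selected: next-hop 150.253.90.9 via eth2 (matched /22)


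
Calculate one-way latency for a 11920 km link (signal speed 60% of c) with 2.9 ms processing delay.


Speed = 0.6 * 3e5 km/s = 180000 km/s
Propagation delay = 11920 / 180000 = 0.0662 s = 66.2222 ms
Processing delay = 2.9 ms
Total one-way latency = 69.1222 ms


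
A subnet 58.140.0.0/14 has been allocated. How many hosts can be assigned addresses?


Host bits = 32 - 14 = 18
Total addresses = 2^18 = 262144
Usable = total - 2 (network and broadcast)
Usable hosts: 262142


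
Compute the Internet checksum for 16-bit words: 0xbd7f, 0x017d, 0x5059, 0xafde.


Sum all words (with carry folding):
+ 0xbd7f = 0xbd7f
+ 0x017d = 0xbefc
+ 0x5059 = 0x0f56
+ 0xafde = 0xbf34
One's complement: ~0xbf34
Checksum = 0x40cb


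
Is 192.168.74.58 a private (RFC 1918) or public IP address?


RFC 1918 private ranges:
  10.0.0.0/8 (10.0.0.0 - 10.255.255.255)
  172.16.0.0/12 (172.16.0.0 - 172.31.255.255)
  192.168.0.0/16 (192.168.0.0 - 192.168.255.255)
Private (in 192.168.0.0/16)


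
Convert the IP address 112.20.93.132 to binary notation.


112 = 01110000
20 = 00010100
93 = 01011101
132 = 10000100
Binary: 01110000.00010100.01011101.10000100


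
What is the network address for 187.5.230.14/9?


IP:   10111011.00000101.11100110.00001110
Mask: 11111111.10000000.00000000.00000000
AND operation:
Net:  10111011.00000000.00000000.00000000
Network: 187.0.0.0/9


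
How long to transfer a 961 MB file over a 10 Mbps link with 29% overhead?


Effective throughput = 10 * (1 - 29/100) = 7.1 Mbps
File size in Mb = 961 * 8 = 7688 Mb
Time = 7688 / 7.1
Time = 1082.8169 seconds


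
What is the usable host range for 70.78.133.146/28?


Network: 70.78.133.144
Broadcast: 70.78.133.159
First usable = network + 1
Last usable = broadcast - 1
Range: 70.78.133.145 to 70.78.133.158


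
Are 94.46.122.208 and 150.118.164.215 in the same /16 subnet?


Mask: 255.255.0.0
94.46.122.208 AND mask = 94.46.0.0
150.118.164.215 AND mask = 150.118.0.0
No, different subnets (94.46.0.0 vs 150.118.0.0)


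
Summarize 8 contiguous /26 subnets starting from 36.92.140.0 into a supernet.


Original prefix: /26
Number of subnets: 8 = 2^3
New prefix = 26 - 3 = 23
Supernet: 36.92.140.0/23


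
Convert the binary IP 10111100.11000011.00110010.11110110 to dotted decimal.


10111100 = 188
11000011 = 195
00110010 = 50
11110110 = 246
IP: 188.195.50.246


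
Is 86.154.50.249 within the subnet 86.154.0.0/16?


Subnet network: 86.154.0.0
Test IP AND mask: 86.154.0.0
Yes, 86.154.50.249 is in 86.154.0.0/16


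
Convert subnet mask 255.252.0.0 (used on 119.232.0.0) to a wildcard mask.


Subnet mask: 255.252.0.0
Wildcard = 255.255.255.255 - subnet mask
255 - 255 = 0
255 - 252 = 3
255 - 0 = 255
255 - 0 = 255
Wildcard: 0.3.255.255


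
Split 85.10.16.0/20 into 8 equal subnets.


New prefix = 20 + 3 = 23
Each subnet has 512 addresses
  85.10.16.0/23
  85.10.18.0/23
  85.10.20.0/23
  85.10.22.0/23
  85.10.24.0/23
  85.10.26.0/23
  85.10.28.0/23
  85.10.30.0/23
Subnets: 85.10.16.0/23, 85.10.18.0/23, 85.10.20.0/23, 85.10.22.0/23, 85.10.24.0/23, 85.10.26.0/23, 85.10.28.0/23, 85.10.30.0/23


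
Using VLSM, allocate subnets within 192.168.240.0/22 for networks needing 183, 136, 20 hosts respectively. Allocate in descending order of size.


183 hosts -> /24 (254 usable): 192.168.240.0/24
136 hosts -> /24 (254 usable): 192.168.241.0/24
20 hosts -> /27 (30 usable): 192.168.242.0/27
Allocation: 192.168.240.0/24 (183 hosts, 254 usable); 192.168.241.0/24 (136 hosts, 254 usable); 192.168.242.0/27 (20 hosts, 30 usable)


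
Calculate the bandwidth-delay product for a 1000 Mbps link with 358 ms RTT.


BDP = bandwidth * RTT
= 1000 Mbps * 358 ms
= 1000 * 1e6 * 358 / 1000 bits
= 358000000 bits
= 44750000 bytes
= 43701.1719 KB
BDP = 358000000 bits (44750000 bytes)


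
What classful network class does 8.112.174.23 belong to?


First octet: 8
Binary: 00001000
0xxxxxxx -> Class A (1-126)
Class A, default mask 255.0.0.0 (/8)


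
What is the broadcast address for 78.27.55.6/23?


Network: 78.27.54.0/23
Host bits = 9
Set all host bits to 1:
Broadcast: 78.27.55.255


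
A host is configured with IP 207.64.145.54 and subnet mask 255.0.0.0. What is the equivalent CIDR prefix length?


Binary: 11111111.00000000.00000000.00000000
Count leading 1s
Prefix: /8


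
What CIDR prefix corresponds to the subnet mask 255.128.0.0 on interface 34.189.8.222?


Binary: 11111111.10000000.00000000.00000000
Count leading 1s
Prefix: /9


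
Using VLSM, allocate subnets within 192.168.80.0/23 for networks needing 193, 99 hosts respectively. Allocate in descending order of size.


193 hosts -> /24 (254 usable): 192.168.80.0/24
99 hosts -> /25 (126 usable): 192.168.81.0/25
Allocation: 192.168.80.0/24 (193 hosts, 254 usable); 192.168.81.0/25 (99 hosts, 126 usable)


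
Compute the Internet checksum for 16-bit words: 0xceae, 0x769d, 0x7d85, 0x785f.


Sum all words (with carry folding):
+ 0xceae = 0xceae
+ 0x769d = 0x454c
+ 0x7d85 = 0xc2d1
+ 0x785f = 0x3b31
One's complement: ~0x3b31
Checksum = 0xc4ce


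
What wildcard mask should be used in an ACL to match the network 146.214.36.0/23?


Subnet mask: 255.255.254.0
Wildcard = 255.255.255.255 - subnet mask
255 - 255 = 0
255 - 255 = 0
255 - 254 = 1
255 - 0 = 255
Wildcard: 0.0.1.255


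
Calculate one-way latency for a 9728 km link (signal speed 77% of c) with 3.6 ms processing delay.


Speed = 0.77 * 3e5 km/s = 231000 km/s
Propagation delay = 9728 / 231000 = 0.0421 s = 42.1126 ms
Processing delay = 3.6 ms
Total one-way latency = 45.7126 ms


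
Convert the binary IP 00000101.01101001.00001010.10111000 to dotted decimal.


00000101 = 5
01101001 = 105
00001010 = 10
10111000 = 184
IP: 5.105.10.184


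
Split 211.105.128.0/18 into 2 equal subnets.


New prefix = 18 + 1 = 19
Each subnet has 8192 addresses
  211.105.128.0/19
  211.105.160.0/19
Subnets: 211.105.128.0/19, 211.105.160.0/19


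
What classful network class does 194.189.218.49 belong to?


First octet: 194
Binary: 11000010
110xxxxx -> Class C (192-223)
Class C, default mask 255.255.255.0 (/24)


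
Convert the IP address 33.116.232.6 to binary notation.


33 = 00100001
116 = 01110100
232 = 11101000
6 = 00000110
Binary: 00100001.01110100.11101000.00000110


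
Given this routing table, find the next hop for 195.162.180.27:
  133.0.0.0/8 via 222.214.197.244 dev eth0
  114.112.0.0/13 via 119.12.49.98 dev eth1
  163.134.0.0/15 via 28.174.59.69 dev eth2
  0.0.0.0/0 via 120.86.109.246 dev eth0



Longest prefix match for 195.162.180.27:
  /8 133.0.0.0: no
  /13 114.112.0.0: no
  /15 163.134.0.0: no
  /0 0.0.0.0: MATCH
Selected: next-hop 120.86.109.246 via eth0 (matched /0)


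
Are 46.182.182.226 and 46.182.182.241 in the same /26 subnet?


Mask: 255.255.255.192
46.182.182.226 AND mask = 46.182.182.192
46.182.182.241 AND mask = 46.182.182.192
Yes, same subnet (46.182.182.192)


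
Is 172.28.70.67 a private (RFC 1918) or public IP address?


RFC 1918 private ranges:
  10.0.0.0/8 (10.0.0.0 - 10.255.255.255)
  172.16.0.0/12 (172.16.0.0 - 172.31.255.255)
  192.168.0.0/16 (192.168.0.0 - 192.168.255.255)
Private (in 172.16.0.0/12)


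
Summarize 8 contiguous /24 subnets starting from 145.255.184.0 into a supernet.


Original prefix: /24
Number of subnets: 8 = 2^3
New prefix = 24 - 3 = 21
Supernet: 145.255.184.0/21


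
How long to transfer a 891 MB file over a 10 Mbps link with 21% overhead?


Effective throughput = 10 * (1 - 21/100) = 7.9 Mbps
File size in Mb = 891 * 8 = 7128 Mb
Time = 7128 / 7.9
Time = 902.2785 seconds


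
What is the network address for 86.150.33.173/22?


IP:   01010110.10010110.00100001.10101101
Mask: 11111111.11111111.11111100.00000000
AND operation:
Net:  01010110.10010110.00100000.00000000
Network: 86.150.32.0/22


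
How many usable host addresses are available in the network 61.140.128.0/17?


Host bits = 32 - 17 = 15
Total addresses = 2^15 = 32768
Usable = total - 2 (network and broadcast)
Usable hosts: 32766


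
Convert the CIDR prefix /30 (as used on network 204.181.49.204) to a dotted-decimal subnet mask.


/30 means 30 network bits, 2 host bits
Binary: 11111111111111111111111111111100
Mask: 255.255.255.252


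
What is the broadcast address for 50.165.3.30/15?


Network: 50.164.0.0/15
Host bits = 17
Set all host bits to 1:
Broadcast: 50.165.255.255


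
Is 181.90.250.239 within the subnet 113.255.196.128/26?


Subnet network: 113.255.196.128
Test IP AND mask: 181.90.250.192
No, 181.90.250.239 is not in 113.255.196.128/26


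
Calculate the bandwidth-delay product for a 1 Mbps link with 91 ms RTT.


BDP = bandwidth * RTT
= 1 Mbps * 91 ms
= 1 * 1e6 * 91 / 1000 bits
= 91000 bits
= 11375 bytes
= 11.1084 KB
BDP = 91000 bits (11375 bytes)


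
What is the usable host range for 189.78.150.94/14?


Network: 189.76.0.0
Broadcast: 189.79.255.255
First usable = network + 1
Last usable = broadcast - 1
Range: 189.76.0.1 to 189.79.255.254


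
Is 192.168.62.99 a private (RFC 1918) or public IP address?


RFC 1918 private ranges:
  10.0.0.0/8 (10.0.0.0 - 10.255.255.255)
  172.16.0.0/12 (172.16.0.0 - 172.31.255.255)
  192.168.0.0/16 (192.168.0.0 - 192.168.255.255)
Private (in 192.168.0.0/16)


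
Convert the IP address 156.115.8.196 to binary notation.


156 = 10011100
115 = 01110011
8 = 00001000
196 = 11000100
Binary: 10011100.01110011.00001000.11000100


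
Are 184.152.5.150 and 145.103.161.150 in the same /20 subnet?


Mask: 255.255.240.0
184.152.5.150 AND mask = 184.152.0.0
145.103.161.150 AND mask = 145.103.160.0
No, different subnets (184.152.0.0 vs 145.103.160.0)


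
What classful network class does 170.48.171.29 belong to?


First octet: 170
Binary: 10101010
10xxxxxx -> Class B (128-191)
Class B, default mask 255.255.0.0 (/16)


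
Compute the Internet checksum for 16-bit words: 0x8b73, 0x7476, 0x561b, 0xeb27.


Sum all words (with carry folding):
+ 0x8b73 = 0x8b73
+ 0x7476 = 0xffe9
+ 0x561b = 0x5605
+ 0xeb27 = 0x412d
One's complement: ~0x412d
Checksum = 0xbed2


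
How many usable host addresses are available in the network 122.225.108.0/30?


Host bits = 32 - 30 = 2
Total addresses = 2^2 = 4
Usable = total - 2 (network and broadcast)
Usable hosts: 2


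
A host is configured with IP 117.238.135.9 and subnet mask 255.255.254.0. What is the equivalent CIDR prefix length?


Binary: 11111111.11111111.11111110.00000000
Count leading 1s
Prefix: /23


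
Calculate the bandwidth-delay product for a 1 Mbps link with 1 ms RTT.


BDP = bandwidth * RTT
= 1 Mbps * 1 ms
= 1 * 1e6 * 1 / 1000 bits
= 1000 bits
= 125 bytes
BDP = 1000 bits (125 bytes)


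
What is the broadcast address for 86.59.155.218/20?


Network: 86.59.144.0/20
Host bits = 12
Set all host bits to 1:
Broadcast: 86.59.159.255


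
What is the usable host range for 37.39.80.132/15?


Network: 37.38.0.0
Broadcast: 37.39.255.255
First usable = network + 1
Last usable = broadcast - 1
Range: 37.38.0.1 to 37.39.255.254


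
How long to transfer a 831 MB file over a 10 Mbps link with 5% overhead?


Effective throughput = 10 * (1 - 5/100) = 9.5 Mbps
File size in Mb = 831 * 8 = 6648 Mb
Time = 6648 / 9.5
Time = 699.7895 seconds


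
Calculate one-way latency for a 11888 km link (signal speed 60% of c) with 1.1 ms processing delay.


Speed = 0.6 * 3e5 km/s = 180000 km/s
Propagation delay = 11888 / 180000 = 0.066 s = 66.0444 ms
Processing delay = 1.1 ms
Total one-way latency = 67.1444 ms


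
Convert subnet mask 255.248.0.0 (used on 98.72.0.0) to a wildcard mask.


Subnet mask: 255.248.0.0
Wildcard = 255.255.255.255 - subnet mask
255 - 255 = 0
255 - 248 = 7
255 - 0 = 255
255 - 0 = 255
Wildcard: 0.7.255.255


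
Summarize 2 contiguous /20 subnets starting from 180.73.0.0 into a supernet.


Original prefix: /20
Number of subnets: 2 = 2^1
New prefix = 20 - 1 = 19
Supernet: 180.73.0.0/19


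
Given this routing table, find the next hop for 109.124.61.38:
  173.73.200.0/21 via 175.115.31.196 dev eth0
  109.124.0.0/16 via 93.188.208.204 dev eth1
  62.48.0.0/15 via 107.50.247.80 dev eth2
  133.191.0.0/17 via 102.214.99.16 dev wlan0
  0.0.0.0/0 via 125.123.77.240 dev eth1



Longest prefix match for 109.124.61.38:
  /21 173.73.200.0: no
  /16 109.124.0.0: MATCH
  /15 62.48.0.0: no
  /17 133.191.0.0: no
  /0 0.0.0.0: MATCH
Selected: next-hop 93.188.208.204 via eth1 (matched /16)


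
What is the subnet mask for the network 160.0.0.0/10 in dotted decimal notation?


/10 means 10 network bits, 22 host bits
Binary: 11111111110000000000000000000000
Mask: 255.192.0.0


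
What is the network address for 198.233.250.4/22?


IP:   11000110.11101001.11111010.00000100
Mask: 11111111.11111111.11111100.00000000
AND operation:
Net:  11000110.11101001.11111000.00000000
Network: 198.233.248.0/22


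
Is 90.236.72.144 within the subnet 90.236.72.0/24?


Subnet network: 90.236.72.0
Test IP AND mask: 90.236.72.0
Yes, 90.236.72.144 is in 90.236.72.0/24


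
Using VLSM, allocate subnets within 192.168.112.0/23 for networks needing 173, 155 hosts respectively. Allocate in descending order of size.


173 hosts -> /24 (254 usable): 192.168.112.0/24
155 hosts -> /24 (254 usable): 192.168.113.0/24
Allocation: 192.168.112.0/24 (173 hosts, 254 usable); 192.168.113.0/24 (155 hosts, 254 usable)


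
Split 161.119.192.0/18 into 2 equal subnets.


New prefix = 18 + 1 = 19
Each subnet has 8192 addresses
  161.119.192.0/19
  161.119.224.0/19
Subnets: 161.119.192.0/19, 161.119.224.0/19


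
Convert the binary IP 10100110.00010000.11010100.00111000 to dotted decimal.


10100110 = 166
00010000 = 16
11010100 = 212
00111000 = 56
IP: 166.16.212.56


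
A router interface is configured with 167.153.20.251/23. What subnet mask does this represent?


/23 means 23 network bits, 9 host bits
Binary: 11111111111111111111111000000000
Mask: 255.255.254.0


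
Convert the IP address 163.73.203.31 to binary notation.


163 = 10100011
73 = 01001001
203 = 11001011
31 = 00011111
Binary: 10100011.01001001.11001011.00011111


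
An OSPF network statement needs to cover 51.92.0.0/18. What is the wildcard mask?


Subnet mask: 255.255.192.0
Wildcard = 255.255.255.255 - subnet mask
255 - 255 = 0
255 - 255 = 0
255 - 192 = 63
255 - 0 = 255
Wildcard: 0.0.63.255


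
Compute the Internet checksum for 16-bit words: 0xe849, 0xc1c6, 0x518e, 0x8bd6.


Sum all words (with carry folding):
+ 0xe849 = 0xe849
+ 0xc1c6 = 0xaa10
+ 0x518e = 0xfb9e
+ 0x8bd6 = 0x8775
One's complement: ~0x8775
Checksum = 0x788a


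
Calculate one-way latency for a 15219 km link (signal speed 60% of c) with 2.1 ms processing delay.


Speed = 0.6 * 3e5 km/s = 180000 km/s
Propagation delay = 15219 / 180000 = 0.0846 s = 84.55 ms
Processing delay = 2.1 ms
Total one-way latency = 86.65 ms


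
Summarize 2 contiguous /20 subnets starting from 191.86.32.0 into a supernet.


Original prefix: /20
Number of subnets: 2 = 2^1
New prefix = 20 - 1 = 19
Supernet: 191.86.32.0/19


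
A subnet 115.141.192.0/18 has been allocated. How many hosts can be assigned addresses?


Host bits = 32 - 18 = 14
Total addresses = 2^14 = 16384
Usable = total - 2 (network and broadcast)
Usable hosts: 16382


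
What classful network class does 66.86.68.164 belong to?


First octet: 66
Binary: 01000010
0xxxxxxx -> Class A (1-126)
Class A, default mask 255.0.0.0 (/8)


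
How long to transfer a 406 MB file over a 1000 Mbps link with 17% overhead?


Effective throughput = 1000 * (1 - 17/100) = 830 Mbps
File size in Mb = 406 * 8 = 3248 Mb
Time = 3248 / 830
Time = 3.9133 seconds


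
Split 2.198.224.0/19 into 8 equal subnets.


New prefix = 19 + 3 = 22
Each subnet has 1024 addresses
  2.198.224.0/22
  2.198.228.0/22
  2.198.232.0/22
  2.198.236.0/22
  2.198.240.0/22
  2.198.244.0/22
  2.198.248.0/22
  2.198.252.0/22
Subnets: 2.198.224.0/22, 2.198.228.0/22, 2.198.232.0/22, 2.198.236.0/22, 2.198.240.0/22, 2.198.244.0/22, 2.198.248.0/22, 2.198.252.0/22


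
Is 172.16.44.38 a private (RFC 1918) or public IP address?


RFC 1918 private ranges:
  10.0.0.0/8 (10.0.0.0 - 10.255.255.255)
  172.16.0.0/12 (172.16.0.0 - 172.31.255.255)
  192.168.0.0/16 (192.168.0.0 - 192.168.255.255)
Private (in 172.16.0.0/12)


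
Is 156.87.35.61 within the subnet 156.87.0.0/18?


Subnet network: 156.87.0.0
Test IP AND mask: 156.87.0.0
Yes, 156.87.35.61 is in 156.87.0.0/18


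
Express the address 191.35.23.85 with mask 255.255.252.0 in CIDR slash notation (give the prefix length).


Binary: 11111111.11111111.11111100.00000000
Count leading 1s
Prefix: /22


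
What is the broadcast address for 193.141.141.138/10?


Network: 193.128.0.0/10
Host bits = 22
Set all host bits to 1:
Broadcast: 193.191.255.255


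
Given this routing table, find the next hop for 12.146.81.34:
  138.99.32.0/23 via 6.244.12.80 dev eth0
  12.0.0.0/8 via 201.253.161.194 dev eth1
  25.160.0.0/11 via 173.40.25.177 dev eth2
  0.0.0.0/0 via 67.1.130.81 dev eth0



Longest prefix match for 12.146.81.34:
  /23 138.99.32.0: no
  /8 12.0.0.0: MATCH
  /11 25.160.0.0: no
  /0 0.0.0.0: MATCH
Selected: next-hop 201.253.161.194 via eth1 (matched /8)


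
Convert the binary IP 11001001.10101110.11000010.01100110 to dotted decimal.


11001001 = 201
10101110 = 174
11000010 = 194
01100110 = 102
IP: 201.174.194.102


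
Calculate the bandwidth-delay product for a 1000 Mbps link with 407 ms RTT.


BDP = bandwidth * RTT
= 1000 Mbps * 407 ms
= 1000 * 1e6 * 407 / 1000 bits
= 407000000 bits
= 50875000 bytes
= 49682.6172 KB
BDP = 407000000 bits (50875000 bytes)


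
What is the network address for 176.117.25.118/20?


IP:   10110000.01110101.00011001.01110110
Mask: 11111111.11111111.11110000.00000000
AND operation:
Net:  10110000.01110101.00010000.00000000
Network: 176.117.16.0/20


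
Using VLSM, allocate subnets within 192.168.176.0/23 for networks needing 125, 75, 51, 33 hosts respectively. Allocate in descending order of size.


125 hosts -> /25 (126 usable): 192.168.176.0/25
75 hosts -> /25 (126 usable): 192.168.176.128/25
51 hosts -> /26 (62 usable): 192.168.177.0/26
33 hosts -> /26 (62 usable): 192.168.177.64/26
Allocation: 192.168.176.0/25 (125 hosts, 126 usable); 192.168.176.128/25 (75 hosts, 126 usable); 192.168.177.0/26 (51 hosts, 62 usable); 192.168.177.64/26 (33 hosts, 62 usable)


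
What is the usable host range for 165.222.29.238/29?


Network: 165.222.29.232
Broadcast: 165.222.29.239
First usable = network + 1
Last usable = broadcast - 1
Range: 165.222.29.233 to 165.222.29.238


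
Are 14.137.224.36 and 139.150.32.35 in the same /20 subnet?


Mask: 255.255.240.0
14.137.224.36 AND mask = 14.137.224.0
139.150.32.35 AND mask = 139.150.32.0
No, different subnets (14.137.224.0 vs 139.150.32.0)
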